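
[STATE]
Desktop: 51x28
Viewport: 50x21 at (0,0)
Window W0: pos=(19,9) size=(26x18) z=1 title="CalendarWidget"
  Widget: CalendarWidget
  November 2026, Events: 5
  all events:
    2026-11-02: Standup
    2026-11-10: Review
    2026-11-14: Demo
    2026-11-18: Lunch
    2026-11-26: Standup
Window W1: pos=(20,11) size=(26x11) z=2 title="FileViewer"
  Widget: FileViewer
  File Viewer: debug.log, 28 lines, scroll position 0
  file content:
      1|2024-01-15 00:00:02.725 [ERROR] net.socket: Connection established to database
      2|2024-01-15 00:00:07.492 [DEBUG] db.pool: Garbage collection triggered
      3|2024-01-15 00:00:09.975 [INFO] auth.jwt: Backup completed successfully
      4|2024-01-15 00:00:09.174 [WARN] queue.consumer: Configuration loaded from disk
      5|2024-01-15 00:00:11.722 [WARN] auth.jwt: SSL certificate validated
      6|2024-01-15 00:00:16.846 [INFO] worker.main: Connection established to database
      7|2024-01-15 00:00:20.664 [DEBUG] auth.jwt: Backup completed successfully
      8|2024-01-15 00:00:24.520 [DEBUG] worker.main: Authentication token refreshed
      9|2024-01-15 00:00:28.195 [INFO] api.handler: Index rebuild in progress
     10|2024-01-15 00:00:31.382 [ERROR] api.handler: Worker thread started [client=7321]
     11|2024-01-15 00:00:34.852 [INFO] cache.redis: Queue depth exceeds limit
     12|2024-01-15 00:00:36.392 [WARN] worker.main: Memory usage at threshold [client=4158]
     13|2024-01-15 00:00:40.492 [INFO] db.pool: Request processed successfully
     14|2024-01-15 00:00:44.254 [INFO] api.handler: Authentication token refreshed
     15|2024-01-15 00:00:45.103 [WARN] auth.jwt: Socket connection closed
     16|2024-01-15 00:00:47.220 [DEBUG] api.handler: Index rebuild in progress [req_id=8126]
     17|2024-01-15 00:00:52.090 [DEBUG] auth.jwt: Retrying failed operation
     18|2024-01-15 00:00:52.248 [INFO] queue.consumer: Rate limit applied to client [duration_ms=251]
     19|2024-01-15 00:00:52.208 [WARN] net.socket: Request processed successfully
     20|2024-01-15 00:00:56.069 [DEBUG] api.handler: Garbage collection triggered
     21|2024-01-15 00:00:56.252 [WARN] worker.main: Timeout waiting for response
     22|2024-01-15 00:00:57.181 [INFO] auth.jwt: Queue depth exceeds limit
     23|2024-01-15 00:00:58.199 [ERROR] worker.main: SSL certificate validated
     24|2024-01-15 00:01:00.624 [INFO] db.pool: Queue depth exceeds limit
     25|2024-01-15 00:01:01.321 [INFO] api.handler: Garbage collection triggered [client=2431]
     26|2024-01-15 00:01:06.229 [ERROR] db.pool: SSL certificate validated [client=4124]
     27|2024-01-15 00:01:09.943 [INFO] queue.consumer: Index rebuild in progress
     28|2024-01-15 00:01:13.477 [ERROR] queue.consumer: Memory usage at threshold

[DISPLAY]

                                                  
                                                  
                                                  
                                                  
                                                  
                                                  
                                                  
                                                  
                                                  
                   ┏━━━━━━━━━━━━━━━━━━━━━━━━┓     
                   ┃ CalendarWidget         ┃     
                   ┠┏━━━━━━━━━━━━━━━━━━━━━━━━┓    
                   ┃┃ FileViewer             ┃    
                   ┃┠────────────────────────┨    
                   ┃┃2024-01-15 00:00:02.725▲┃    
                   ┃┃2024-01-15 00:00:07.492█┃    
                   ┃┃2024-01-15 00:00:09.975░┃    
                   ┃┃2024-01-15 00:00:09.174░┃    
                   ┃┃2024-01-15 00:00:11.722░┃    
                   ┃┃2024-01-15 00:00:16.846░┃    
                   ┃┃2024-01-15 00:00:20.664▼┃    


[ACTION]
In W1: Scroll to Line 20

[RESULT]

                                                  
                                                  
                                                  
                                                  
                                                  
                                                  
                                                  
                                                  
                                                  
                   ┏━━━━━━━━━━━━━━━━━━━━━━━━┓     
                   ┃ CalendarWidget         ┃     
                   ┠┏━━━━━━━━━━━━━━━━━━━━━━━━┓    
                   ┃┃ FileViewer             ┃    
                   ┃┠────────────────────────┨    
                   ┃┃2024-01-15 00:00:56.069▲┃    
                   ┃┃2024-01-15 00:00:56.252░┃    
                   ┃┃2024-01-15 00:00:57.181░┃    
                   ┃┃2024-01-15 00:00:58.199░┃    
                   ┃┃2024-01-15 00:01:00.624░┃    
                   ┃┃2024-01-15 00:01:01.321█┃    
                   ┃┃2024-01-15 00:01:06.229▼┃    


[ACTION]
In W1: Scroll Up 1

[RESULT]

                                                  
                                                  
                                                  
                                                  
                                                  
                                                  
                                                  
                                                  
                                                  
                   ┏━━━━━━━━━━━━━━━━━━━━━━━━┓     
                   ┃ CalendarWidget         ┃     
                   ┠┏━━━━━━━━━━━━━━━━━━━━━━━━┓    
                   ┃┃ FileViewer             ┃    
                   ┃┠────────────────────────┨    
                   ┃┃2024-01-15 00:00:52.208▲┃    
                   ┃┃2024-01-15 00:00:56.069░┃    
                   ┃┃2024-01-15 00:00:56.252░┃    
                   ┃┃2024-01-15 00:00:57.181░┃    
                   ┃┃2024-01-15 00:00:58.199░┃    
                   ┃┃2024-01-15 00:01:00.624█┃    
                   ┃┃2024-01-15 00:01:01.321▼┃    


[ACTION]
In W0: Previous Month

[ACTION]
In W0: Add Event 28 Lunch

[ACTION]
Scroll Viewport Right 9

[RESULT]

                                                  
                                                  
                                                  
                                                  
                                                  
                                                  
                                                  
                                                  
                                                  
                  ┏━━━━━━━━━━━━━━━━━━━━━━━━┓      
                  ┃ CalendarWidget         ┃      
                  ┠┏━━━━━━━━━━━━━━━━━━━━━━━━┓     
                  ┃┃ FileViewer             ┃     
                  ┃┠────────────────────────┨     
                  ┃┃2024-01-15 00:00:52.208▲┃     
                  ┃┃2024-01-15 00:00:56.069░┃     
                  ┃┃2024-01-15 00:00:56.252░┃     
                  ┃┃2024-01-15 00:00:57.181░┃     
                  ┃┃2024-01-15 00:00:58.199░┃     
                  ┃┃2024-01-15 00:01:00.624█┃     
                  ┃┃2024-01-15 00:01:01.321▼┃     


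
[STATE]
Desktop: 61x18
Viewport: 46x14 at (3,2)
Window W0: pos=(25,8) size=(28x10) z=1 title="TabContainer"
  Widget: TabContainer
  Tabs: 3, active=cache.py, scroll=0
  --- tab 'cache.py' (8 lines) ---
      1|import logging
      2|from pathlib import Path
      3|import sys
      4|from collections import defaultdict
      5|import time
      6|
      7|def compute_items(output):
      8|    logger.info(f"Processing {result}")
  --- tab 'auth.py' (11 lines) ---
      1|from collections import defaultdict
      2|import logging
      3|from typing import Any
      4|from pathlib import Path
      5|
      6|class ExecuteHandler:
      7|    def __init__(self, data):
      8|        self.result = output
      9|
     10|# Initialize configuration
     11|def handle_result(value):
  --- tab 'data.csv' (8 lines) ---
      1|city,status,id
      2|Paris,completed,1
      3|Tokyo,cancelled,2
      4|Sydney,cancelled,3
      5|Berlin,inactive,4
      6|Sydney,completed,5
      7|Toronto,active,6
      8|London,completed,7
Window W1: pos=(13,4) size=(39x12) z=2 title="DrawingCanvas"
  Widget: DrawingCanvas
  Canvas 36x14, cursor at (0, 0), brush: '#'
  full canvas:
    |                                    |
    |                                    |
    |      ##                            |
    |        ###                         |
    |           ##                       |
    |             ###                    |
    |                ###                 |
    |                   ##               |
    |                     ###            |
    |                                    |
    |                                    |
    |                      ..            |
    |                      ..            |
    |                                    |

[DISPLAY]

                                              
                                              
          ┏━━━━━━━━━━━━━━━━━━━━━━━━━━━━━━━━━━━
          ┃ DrawingCanvas                     
          ┠───────────────────────────────────
          ┃+                                  
          ┃                                   
          ┃      ##                           
          ┃        ###                        
          ┃           ##                      
          ┃             ###                   
          ┃                ###                
          ┃                   ##              
          ┗━━━━━━━━━━━━━━━━━━━━━━━━━━━━━━━━━━━


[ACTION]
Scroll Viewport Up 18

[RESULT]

                                              
                                              
                                              
                                              
          ┏━━━━━━━━━━━━━━━━━━━━━━━━━━━━━━━━━━━
          ┃ DrawingCanvas                     
          ┠───────────────────────────────────
          ┃+                                  
          ┃                                   
          ┃      ##                           
          ┃        ###                        
          ┃           ##                      
          ┃             ###                   
          ┃                ###                


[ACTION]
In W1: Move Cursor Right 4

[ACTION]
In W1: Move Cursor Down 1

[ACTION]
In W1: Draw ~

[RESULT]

                                              
                                              
                                              
                                              
          ┏━━━━━━━━━━━━━━━━━━━━━━━━━━━━━━━━━━━
          ┃ DrawingCanvas                     
          ┠───────────────────────────────────
          ┃                                   
          ┃    ~                              
          ┃      ##                           
          ┃        ###                        
          ┃           ##                      
          ┃             ###                   
          ┃                ###                


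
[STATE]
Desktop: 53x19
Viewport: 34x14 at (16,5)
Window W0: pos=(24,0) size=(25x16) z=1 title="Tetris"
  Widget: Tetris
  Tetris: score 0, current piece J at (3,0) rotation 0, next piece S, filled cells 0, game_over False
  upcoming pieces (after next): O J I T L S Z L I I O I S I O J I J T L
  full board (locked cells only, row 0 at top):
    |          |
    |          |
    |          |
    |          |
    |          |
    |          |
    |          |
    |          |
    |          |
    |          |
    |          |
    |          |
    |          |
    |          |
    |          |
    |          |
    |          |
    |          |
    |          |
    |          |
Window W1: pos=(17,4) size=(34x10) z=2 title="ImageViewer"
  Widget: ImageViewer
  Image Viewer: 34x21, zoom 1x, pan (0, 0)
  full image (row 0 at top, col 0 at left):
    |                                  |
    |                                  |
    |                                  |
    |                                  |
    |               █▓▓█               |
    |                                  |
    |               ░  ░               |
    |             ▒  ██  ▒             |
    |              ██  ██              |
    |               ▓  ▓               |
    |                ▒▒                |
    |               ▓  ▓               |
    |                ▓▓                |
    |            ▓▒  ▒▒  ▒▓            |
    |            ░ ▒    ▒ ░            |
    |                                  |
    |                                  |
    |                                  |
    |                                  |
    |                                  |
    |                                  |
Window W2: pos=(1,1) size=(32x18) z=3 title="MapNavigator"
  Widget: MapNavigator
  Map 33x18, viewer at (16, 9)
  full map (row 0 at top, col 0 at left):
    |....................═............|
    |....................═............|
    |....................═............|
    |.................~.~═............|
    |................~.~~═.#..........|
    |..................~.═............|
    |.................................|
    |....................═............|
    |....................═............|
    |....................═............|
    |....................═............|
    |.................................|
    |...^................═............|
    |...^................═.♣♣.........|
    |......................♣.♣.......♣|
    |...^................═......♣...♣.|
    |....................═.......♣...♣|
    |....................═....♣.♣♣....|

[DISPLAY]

..~.~═..........┃                 
.~.~~═.#........┃─────────────────
...~.═..........┃                 
................┃                 
.....═..........┃                 
.....═..........┃                 
.@...═..........┃█▓▓█             
.....═..........┃                 
................┃━━━━━━━━━━━━━━━━━
.....═..........┃  │            ┃ 
.....═.♣♣.......┃━━━━━━━━━━━━━━━┛ 
.......♣.♣......┃                 
.....═......♣...┃                 
━━━━━━━━━━━━━━━━┛                 


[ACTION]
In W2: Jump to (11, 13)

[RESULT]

..........═.....┃                 
..........═.....┃─────────────────
..........═.....┃                 
..........═.....┃                 
................┃                 
..........═.....┃                 
.@........═.♣♣..┃█▓▓█             
............♣.♣.┃                 
..........═.....┃━━━━━━━━━━━━━━━━━
..........═.....┃  │            ┃ 
..........═....♣┃━━━━━━━━━━━━━━━┛ 
                ┃                 
                ┃                 
━━━━━━━━━━━━━━━━┛                 


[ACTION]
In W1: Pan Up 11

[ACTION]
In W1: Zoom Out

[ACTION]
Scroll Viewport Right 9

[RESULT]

.......═.....┃                 ┃  
.......═.....┃─────────────────┨  
.......═.....┃                 ┃  
.......═.....┃                 ┃  
.............┃                 ┃  
.......═.....┃                 ┃  
.......═.♣♣..┃█▓▓█             ┃  
.........♣.♣.┃                 ┃  
.......═.....┃━━━━━━━━━━━━━━━━━┛  
.......═.....┃  │            ┃    
.......═....♣┃━━━━━━━━━━━━━━━┛    
             ┃                    
             ┃                    
━━━━━━━━━━━━━┛                    


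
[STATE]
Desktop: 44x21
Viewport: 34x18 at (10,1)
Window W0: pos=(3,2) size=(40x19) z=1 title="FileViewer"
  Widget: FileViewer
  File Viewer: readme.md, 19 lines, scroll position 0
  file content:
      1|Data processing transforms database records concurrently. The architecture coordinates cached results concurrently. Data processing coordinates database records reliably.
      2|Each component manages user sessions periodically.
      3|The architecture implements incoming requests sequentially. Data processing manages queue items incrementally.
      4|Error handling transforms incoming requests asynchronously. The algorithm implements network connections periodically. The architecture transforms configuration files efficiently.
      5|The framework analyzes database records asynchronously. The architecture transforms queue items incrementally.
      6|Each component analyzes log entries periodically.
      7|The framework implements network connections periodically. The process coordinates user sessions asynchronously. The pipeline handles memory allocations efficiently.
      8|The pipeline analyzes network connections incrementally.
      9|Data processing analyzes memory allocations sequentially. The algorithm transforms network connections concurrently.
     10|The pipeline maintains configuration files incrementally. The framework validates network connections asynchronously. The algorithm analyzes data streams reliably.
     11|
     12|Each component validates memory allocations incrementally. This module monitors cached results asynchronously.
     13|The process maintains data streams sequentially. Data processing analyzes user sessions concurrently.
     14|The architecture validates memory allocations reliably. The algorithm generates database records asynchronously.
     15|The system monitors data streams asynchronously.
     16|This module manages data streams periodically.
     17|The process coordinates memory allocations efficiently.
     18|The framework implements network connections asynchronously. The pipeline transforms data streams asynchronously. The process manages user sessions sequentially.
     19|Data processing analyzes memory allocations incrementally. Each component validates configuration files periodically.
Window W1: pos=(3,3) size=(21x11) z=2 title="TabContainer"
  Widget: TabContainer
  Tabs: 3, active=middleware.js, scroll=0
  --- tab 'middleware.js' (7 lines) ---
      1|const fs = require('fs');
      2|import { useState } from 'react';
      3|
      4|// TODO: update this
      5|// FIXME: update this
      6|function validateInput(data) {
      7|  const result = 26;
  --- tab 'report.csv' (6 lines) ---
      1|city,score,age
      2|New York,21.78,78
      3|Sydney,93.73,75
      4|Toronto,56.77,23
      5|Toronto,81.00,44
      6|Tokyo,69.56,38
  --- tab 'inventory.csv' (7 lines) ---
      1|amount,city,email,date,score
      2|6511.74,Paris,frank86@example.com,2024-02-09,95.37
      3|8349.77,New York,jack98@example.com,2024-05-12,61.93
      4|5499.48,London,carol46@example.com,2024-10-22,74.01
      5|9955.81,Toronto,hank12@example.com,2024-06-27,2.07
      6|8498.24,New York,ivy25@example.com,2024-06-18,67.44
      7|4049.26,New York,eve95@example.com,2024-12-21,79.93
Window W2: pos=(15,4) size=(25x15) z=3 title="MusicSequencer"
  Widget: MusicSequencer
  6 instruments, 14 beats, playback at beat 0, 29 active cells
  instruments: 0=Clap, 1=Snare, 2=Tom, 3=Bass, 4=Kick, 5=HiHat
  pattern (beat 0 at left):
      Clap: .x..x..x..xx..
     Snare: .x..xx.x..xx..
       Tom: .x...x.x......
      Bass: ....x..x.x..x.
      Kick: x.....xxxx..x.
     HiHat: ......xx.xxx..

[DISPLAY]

                                  
━━━━━━━━━━━━━━━━━━━━━━━━━━━━━━━━┓ 
━━━━━━━━━━━━━┓                  ┃ 
ntain┏━━━━━━━━━━━━━━━━━━━━━━━┓──┨ 
─────┃ MusicSequencer        ┃r▲┃ 
eware┠───────────────────────┨ █┃ 
─────┃      ▼1234567890123   ┃ ░┃ 
fs = ┃  Clap·█··█··█··██··   ┃e░┃ 
 { us┃ Snare·█··██·█··██··   ┃r░┃ 
     ┃   Tom·█···█·█······   ┃p░┃ 
O: up┃  Bass····█··█·█··█·   ┃n░┃ 
ME: u┃  Kick█·····████··█·   ┃t░┃ 
━━━━━┃ HiHat······██·███··   ┃c░┃ 
pelin┃                       ┃ ░┃ 
     ┃                       ┃ ░┃ 
ompon┃                       ┃c░┃ 
ocess┃                       ┃e░┃ 
chite┗━━━━━━━━━━━━━━━━━━━━━━━┛l░┃ 


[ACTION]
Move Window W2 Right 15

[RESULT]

                                  
━━━━━━━━━━━━━━━━━━━━━━━━━━━━━━━━┓ 
━━━━━━━━━━━━━┓                  ┃ 
ntainer  ┏━━━━━━━━━━━━━━━━━━━━━━━┓
─────────┃ MusicSequencer        ┃
eware.js]┠───────────────────────┨
─────────┃      ▼1234567890123   ┃
fs = requ┃  Clap·█··█··█··██··   ┃
 { useSta┃ Snare·█··██·█··██··   ┃
         ┃   Tom·█···█·█······   ┃
O: update┃  Bass····█··█·█··█·   ┃
ME: updat┃  Kick█·····████··█·   ┃
━━━━━━━━━┃ HiHat······██·███··   ┃
peline ma┃                       ┃
         ┃                       ┃
omponent ┃                       ┃
ocess mai┃                       ┃
chitectur┗━━━━━━━━━━━━━━━━━━━━━━━┛


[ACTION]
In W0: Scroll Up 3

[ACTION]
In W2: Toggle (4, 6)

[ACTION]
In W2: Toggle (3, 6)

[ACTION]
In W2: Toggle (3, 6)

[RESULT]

                                  
━━━━━━━━━━━━━━━━━━━━━━━━━━━━━━━━┓ 
━━━━━━━━━━━━━┓                  ┃ 
ntainer  ┏━━━━━━━━━━━━━━━━━━━━━━━┓
─────────┃ MusicSequencer        ┃
eware.js]┠───────────────────────┨
─────────┃      ▼1234567890123   ┃
fs = requ┃  Clap·█··█··█··██··   ┃
 { useSta┃ Snare·█··██·█··██··   ┃
         ┃   Tom·█···█·█······   ┃
O: update┃  Bass····█··█·█··█·   ┃
ME: updat┃  Kick█······███··█·   ┃
━━━━━━━━━┃ HiHat······██·███··   ┃
peline ma┃                       ┃
         ┃                       ┃
omponent ┃                       ┃
ocess mai┃                       ┃
chitectur┗━━━━━━━━━━━━━━━━━━━━━━━┛


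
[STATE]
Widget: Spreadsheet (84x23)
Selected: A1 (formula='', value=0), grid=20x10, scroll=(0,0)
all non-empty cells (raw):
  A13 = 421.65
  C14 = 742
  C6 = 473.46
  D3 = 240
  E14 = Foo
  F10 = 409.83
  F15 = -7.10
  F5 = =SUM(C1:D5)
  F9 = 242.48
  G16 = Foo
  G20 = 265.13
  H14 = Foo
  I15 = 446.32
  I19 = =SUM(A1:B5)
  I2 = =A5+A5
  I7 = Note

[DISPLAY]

A1:                                                                                 
       A       B       C       D       E       F       G       H       I       J    
------------------------------------------------------------------------------------
  1      [0]       0       0       0       0       0       0       0       0       0
  2        0       0       0       0       0       0       0       0       0       0
  3        0       0       0     240       0       0       0       0       0       0
  4        0       0       0       0       0       0       0       0       0       0
  5        0       0       0       0       0     240       0       0       0       0
  6        0       0  473.46       0       0       0       0       0       0       0
  7        0       0       0       0       0       0       0       0Note           0
  8        0       0       0       0       0       0       0       0       0       0
  9        0       0       0       0       0  242.48       0       0       0       0
 10        0       0       0       0       0  409.83       0       0       0       0
 11        0       0       0       0       0       0       0       0       0       0
 12        0       0       0       0       0       0       0       0       0       0
 13   421.65       0       0       0       0       0       0       0       0       0
 14        0       0     742       0Foo            0       0Foo            0       0
 15        0       0       0       0       0   -7.10       0       0  446.32       0
 16        0       0       0       0       0       0Foo            0       0       0
 17        0       0       0       0       0       0       0       0       0       0
 18        0       0       0       0       0       0       0       0       0       0
 19        0       0       0       0       0       0       0       0       0       0
 20        0       0       0       0       0       0  265.13       0       0       0


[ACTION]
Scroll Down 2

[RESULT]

A1:                                                                                 
       A       B       C       D       E       F       G       H       I       J    
------------------------------------------------------------------------------------
  3        0       0       0     240       0       0       0       0       0       0
  4        0       0       0       0       0       0       0       0       0       0
  5        0       0       0       0       0     240       0       0       0       0
  6        0       0  473.46       0       0       0       0       0       0       0
  7        0       0       0       0       0       0       0       0Note           0
  8        0       0       0       0       0       0       0       0       0       0
  9        0       0       0       0       0  242.48       0       0       0       0
 10        0       0       0       0       0  409.83       0       0       0       0
 11        0       0       0       0       0       0       0       0       0       0
 12        0       0       0       0       0       0       0       0       0       0
 13   421.65       0       0       0       0       0       0       0       0       0
 14        0       0     742       0Foo            0       0Foo            0       0
 15        0       0       0       0       0   -7.10       0       0  446.32       0
 16        0       0       0       0       0       0Foo            0       0       0
 17        0       0       0       0       0       0       0       0       0       0
 18        0       0       0       0       0       0       0       0       0       0
 19        0       0       0       0       0       0       0       0       0       0
 20        0       0       0       0       0       0  265.13       0       0       0
                                                                                    
                                                                                    


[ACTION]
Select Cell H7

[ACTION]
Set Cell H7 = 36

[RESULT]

H7: 36                                                                              
       A       B       C       D       E       F       G       H       I       J    
------------------------------------------------------------------------------------
  3        0       0       0     240       0       0       0       0       0       0
  4        0       0       0       0       0       0       0       0       0       0
  5        0       0       0       0       0     240       0       0       0       0
  6        0       0  473.46       0       0       0       0       0       0       0
  7        0       0       0       0       0       0       0    [36]Note           0
  8        0       0       0       0       0       0       0       0       0       0
  9        0       0       0       0       0  242.48       0       0       0       0
 10        0       0       0       0       0  409.83       0       0       0       0
 11        0       0       0       0       0       0       0       0       0       0
 12        0       0       0       0       0       0       0       0       0       0
 13   421.65       0       0       0       0       0       0       0       0       0
 14        0       0     742       0Foo            0       0Foo            0       0
 15        0       0       0       0       0   -7.10       0       0  446.32       0
 16        0       0       0       0       0       0Foo            0       0       0
 17        0       0       0       0       0       0       0       0       0       0
 18        0       0       0       0       0       0       0       0       0       0
 19        0       0       0       0       0       0       0       0       0       0
 20        0       0       0       0       0       0  265.13       0       0       0
                                                                                    
                                                                                    


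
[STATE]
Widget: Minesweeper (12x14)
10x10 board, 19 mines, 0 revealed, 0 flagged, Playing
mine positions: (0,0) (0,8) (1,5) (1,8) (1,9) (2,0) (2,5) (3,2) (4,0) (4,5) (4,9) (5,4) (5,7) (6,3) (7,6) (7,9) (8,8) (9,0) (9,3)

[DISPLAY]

■■■■■■■■■■  
■■■■■■■■■■  
■■■■■■■■■■  
■■■■■■■■■■  
■■■■■■■■■■  
■■■■■■■■■■  
■■■■■■■■■■  
■■■■■■■■■■  
■■■■■■■■■■  
■■■■■■■■■■  
            
            
            
            


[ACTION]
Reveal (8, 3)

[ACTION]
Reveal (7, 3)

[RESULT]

■■■■■■■■■■  
■■■■■■■■■■  
■■■■■■■■■■  
■■■■■■■■■■  
■■■■■■■■■■  
■■■■■■■■■■  
■■■■■■■■■■  
■■■1■■■■■■  
■■■1■■■■■■  
■■■■■■■■■■  
            
            
            
            


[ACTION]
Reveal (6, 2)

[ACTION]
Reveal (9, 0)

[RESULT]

✹■■■■■■■✹■  
■■■■■✹■■✹✹  
✹■■■■✹■■■■  
■■✹■■■■■■■  
✹■■■■✹■■■✹  
■■■■✹■■✹■■  
■■1✹■■■■■■  
■■■1■■✹■■✹  
■■■1■■■■✹■  
✹■■✹■■■■■■  
            
            
            
            


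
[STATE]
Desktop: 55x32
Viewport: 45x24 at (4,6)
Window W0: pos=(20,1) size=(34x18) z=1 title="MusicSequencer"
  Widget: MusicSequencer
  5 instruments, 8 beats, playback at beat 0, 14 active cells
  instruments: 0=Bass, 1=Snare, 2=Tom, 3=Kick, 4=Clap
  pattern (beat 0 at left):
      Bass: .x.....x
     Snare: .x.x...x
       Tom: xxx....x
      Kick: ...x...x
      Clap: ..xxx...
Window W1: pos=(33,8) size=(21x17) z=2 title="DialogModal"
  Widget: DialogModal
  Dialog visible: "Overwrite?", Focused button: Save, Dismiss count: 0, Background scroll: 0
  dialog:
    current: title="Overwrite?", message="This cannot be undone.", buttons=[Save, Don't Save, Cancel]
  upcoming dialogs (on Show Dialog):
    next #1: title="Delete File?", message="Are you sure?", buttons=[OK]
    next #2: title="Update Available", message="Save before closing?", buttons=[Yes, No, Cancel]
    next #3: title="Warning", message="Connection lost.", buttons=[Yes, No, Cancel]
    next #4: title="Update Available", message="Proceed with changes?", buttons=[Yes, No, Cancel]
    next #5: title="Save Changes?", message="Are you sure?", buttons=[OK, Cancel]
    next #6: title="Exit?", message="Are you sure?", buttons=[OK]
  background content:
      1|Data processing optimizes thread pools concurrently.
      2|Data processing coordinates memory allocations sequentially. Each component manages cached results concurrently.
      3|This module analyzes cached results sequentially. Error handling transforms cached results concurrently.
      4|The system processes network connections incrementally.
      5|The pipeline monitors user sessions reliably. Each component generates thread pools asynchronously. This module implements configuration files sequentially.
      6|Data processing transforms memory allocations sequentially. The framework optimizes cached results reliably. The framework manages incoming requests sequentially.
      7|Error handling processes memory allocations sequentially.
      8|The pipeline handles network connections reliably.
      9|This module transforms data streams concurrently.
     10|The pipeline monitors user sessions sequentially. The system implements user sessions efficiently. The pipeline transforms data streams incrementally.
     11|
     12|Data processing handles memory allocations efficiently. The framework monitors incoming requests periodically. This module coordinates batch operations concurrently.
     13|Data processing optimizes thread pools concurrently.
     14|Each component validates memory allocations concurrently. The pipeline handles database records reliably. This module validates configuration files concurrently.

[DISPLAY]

                ┃ Snare·█·█···█              
                ┃   Tom███····█              
                ┃  Kick···█··┏━━━━━━━━━━━━━━━
                ┃  Clap··███·┃ DialogModal   
                ┃            ┠───────────────
                ┃            ┃Data processing
                ┃            ┃Data processing
                ┃            ┃This module ana
                ┃            ┃The system proc
                ┃            ┃Th┌────────────
                ┃            ┃Da│  Overwrite?
                ┃            ┃Er│This cannot 
                ┗━━━━━━━━━━━━┃Th│[Save]  Don'
                             ┃Th└────────────
                             ┃The pipeline mo
                             ┃               
                             ┃Data processing
                             ┃Data processing
                             ┗━━━━━━━━━━━━━━━
                                             
                                             
                                             
                                             
                                             


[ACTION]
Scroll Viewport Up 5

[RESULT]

                ┏━━━━━━━━━━━━━━━━━━━━━━━━━━━━
                ┃ MusicSequencer             
                ┠────────────────────────────
                ┃      ▼1234567              
                ┃  Bass·█·····█              
                ┃ Snare·█·█···█              
                ┃   Tom███····█              
                ┃  Kick···█··┏━━━━━━━━━━━━━━━
                ┃  Clap··███·┃ DialogModal   
                ┃            ┠───────────────
                ┃            ┃Data processing
                ┃            ┃Data processing
                ┃            ┃This module ana
                ┃            ┃The system proc
                ┃            ┃Th┌────────────
                ┃            ┃Da│  Overwrite?
                ┃            ┃Er│This cannot 
                ┗━━━━━━━━━━━━┃Th│[Save]  Don'
                             ┃Th└────────────
                             ┃The pipeline mo
                             ┃               
                             ┃Data processing
                             ┃Data processing
                             ┗━━━━━━━━━━━━━━━


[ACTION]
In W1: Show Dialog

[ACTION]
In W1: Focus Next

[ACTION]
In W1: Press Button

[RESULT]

                ┏━━━━━━━━━━━━━━━━━━━━━━━━━━━━
                ┃ MusicSequencer             
                ┠────────────────────────────
                ┃      ▼1234567              
                ┃  Bass·█·····█              
                ┃ Snare·█·█···█              
                ┃   Tom███····█              
                ┃  Kick···█··┏━━━━━━━━━━━━━━━
                ┃  Clap··███·┃ DialogModal   
                ┃            ┠───────────────
                ┃            ┃Data processing
                ┃            ┃Data processing
                ┃            ┃This module ana
                ┃            ┃The system proc
                ┃            ┃The pipeline mo
                ┃            ┃Data processing
                ┃            ┃Error handling 
                ┗━━━━━━━━━━━━┃The pipeline ha
                             ┃This module tra
                             ┃The pipeline mo
                             ┃               
                             ┃Data processing
                             ┃Data processing
                             ┗━━━━━━━━━━━━━━━


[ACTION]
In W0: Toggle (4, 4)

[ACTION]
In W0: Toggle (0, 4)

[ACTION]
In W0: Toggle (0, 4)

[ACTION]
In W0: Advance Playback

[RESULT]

                ┏━━━━━━━━━━━━━━━━━━━━━━━━━━━━
                ┃ MusicSequencer             
                ┠────────────────────────────
                ┃      0▼234567              
                ┃  Bass·█·····█              
                ┃ Snare·█·█···█              
                ┃   Tom███····█              
                ┃  Kick···█··┏━━━━━━━━━━━━━━━
                ┃  Clap··██··┃ DialogModal   
                ┃            ┠───────────────
                ┃            ┃Data processing
                ┃            ┃Data processing
                ┃            ┃This module ana
                ┃            ┃The system proc
                ┃            ┃The pipeline mo
                ┃            ┃Data processing
                ┃            ┃Error handling 
                ┗━━━━━━━━━━━━┃The pipeline ha
                             ┃This module tra
                             ┃The pipeline mo
                             ┃               
                             ┃Data processing
                             ┃Data processing
                             ┗━━━━━━━━━━━━━━━
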